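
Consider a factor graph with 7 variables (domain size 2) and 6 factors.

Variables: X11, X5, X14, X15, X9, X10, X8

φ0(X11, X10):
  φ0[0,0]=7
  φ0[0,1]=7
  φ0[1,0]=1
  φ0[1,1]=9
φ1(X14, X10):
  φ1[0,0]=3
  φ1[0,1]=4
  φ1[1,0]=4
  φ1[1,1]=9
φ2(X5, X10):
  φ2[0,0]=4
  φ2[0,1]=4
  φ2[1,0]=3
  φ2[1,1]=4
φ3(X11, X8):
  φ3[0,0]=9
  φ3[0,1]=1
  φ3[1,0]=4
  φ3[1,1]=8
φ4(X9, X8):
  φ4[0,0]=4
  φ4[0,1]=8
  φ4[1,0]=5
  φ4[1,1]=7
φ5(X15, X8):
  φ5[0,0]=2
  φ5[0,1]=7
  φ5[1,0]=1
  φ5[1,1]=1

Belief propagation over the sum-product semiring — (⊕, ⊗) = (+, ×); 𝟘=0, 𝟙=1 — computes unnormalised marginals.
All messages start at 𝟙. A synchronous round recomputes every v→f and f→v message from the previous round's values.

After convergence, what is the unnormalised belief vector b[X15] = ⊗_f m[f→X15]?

init: all messages = 𝟙 over 2 values
r1 m[φ0→X11] = [14, 10]
r1 m[φ0→X10] = [8, 16]
r1 m[φ1→X14] = [7, 13]
r1 m[φ1→X10] = [7, 13]
r1 m[φ2→X5] = [8, 7]
r1 m[φ2→X10] = [7, 8]
r1 m[φ3→X11] = [10, 12]
r1 m[φ3→X8] = [13, 9]
r1 m[φ4→X9] = [12, 12]
r1 m[φ4→X8] = [9, 15]
r1 m[φ5→X15] = [9, 2]
r1 m[φ5→X8] = [3, 8]
r1 m[X11→φ0] = [1, 1]
r1 m[X11→φ3] = [1, 1]
r1 m[X5→φ2] = [1, 1]
r1 m[X14→φ1] = [1, 1]
r1 m[X15→φ5] = [1, 1]
r1 m[X9→φ4] = [1, 1]
r1 m[X10→φ0] = [1, 1]
r1 m[X10→φ1] = [1, 1]
r1 m[X10→φ2] = [1, 1]
r1 m[X8→φ3] = [1, 1]
r1 m[X8→φ4] = [1, 1]
r1 m[X8→φ5] = [1, 1]
r2 m[φ0→X11] = [14, 10]
r2 m[φ0→X10] = [8, 16]
r2 m[φ1→X14] = [7, 13]
r2 m[φ1→X10] = [7, 13]
r2 m[φ2→X5] = [8, 7]
r2 m[φ2→X10] = [7, 8]
r2 m[φ3→X11] = [10, 12]
r2 m[φ3→X8] = [13, 9]
r2 m[φ4→X9] = [12, 12]
r2 m[φ4→X8] = [9, 15]
r2 m[φ5→X15] = [9, 2]
r2 m[φ5→X8] = [3, 8]
r2 m[X11→φ0] = [10, 12]
r2 m[X11→φ3] = [14, 10]
r2 m[X5→φ2] = [1, 1]
r2 m[X14→φ1] = [1, 1]
r2 m[X15→φ5] = [1, 1]
r2 m[X9→φ4] = [1, 1]
r2 m[X10→φ0] = [49, 104]
r2 m[X10→φ1] = [56, 128]
r2 m[X10→φ2] = [56, 208]
r2 m[X8→φ3] = [27, 120]
r2 m[X8→φ4] = [39, 72]
r2 m[X8→φ5] = [117, 135]
r3 m[φ0→X11] = [1071, 985]
r3 m[φ0→X10] = [82, 178]
r3 m[φ1→X14] = [680, 1376]
r3 m[φ1→X10] = [7, 13]
r3 m[φ2→X5] = [1056, 1000]
r3 m[φ2→X10] = [7, 8]
r3 m[φ3→X11] = [363, 1068]
r3 m[φ3→X8] = [166, 94]
r3 m[φ4→X9] = [732, 699]
r3 m[φ4→X8] = [9, 15]
r3 m[φ5→X15] = [1179, 252]
r3 m[φ5→X8] = [3, 8]
r3 m[X11→φ0] = [10, 12]
r3 m[X11→φ3] = [14, 10]
r3 m[X5→φ2] = [1, 1]
r3 m[X14→φ1] = [1, 1]
r3 m[X15→φ5] = [1, 1]
r3 m[X9→φ4] = [1, 1]
r3 m[X10→φ0] = [49, 104]
r3 m[X10→φ1] = [56, 128]
r3 m[X10→φ2] = [56, 208]
r3 m[X8→φ3] = [27, 120]
r3 m[X8→φ4] = [39, 72]
r3 m[X8→φ5] = [117, 135]
r4 m[φ0→X11] = [1071, 985]
r4 m[φ0→X10] = [82, 178]
r4 m[φ1→X14] = [680, 1376]
r4 m[φ1→X10] = [7, 13]
r4 m[φ2→X5] = [1056, 1000]
r4 m[φ2→X10] = [7, 8]
r4 m[φ3→X11] = [363, 1068]
r4 m[φ3→X8] = [166, 94]
r4 m[φ4→X9] = [732, 699]
r4 m[φ4→X8] = [9, 15]
r4 m[φ5→X15] = [1179, 252]
r4 m[φ5→X8] = [3, 8]
r4 m[X11→φ0] = [363, 1068]
r4 m[X11→φ3] = [1071, 985]
r4 m[X5→φ2] = [1, 1]
r4 m[X14→φ1] = [1, 1]
r4 m[X15→φ5] = [1, 1]
r4 m[X9→φ4] = [1, 1]
r4 m[X10→φ0] = [49, 104]
r4 m[X10→φ1] = [574, 1424]
r4 m[X10→φ2] = [574, 2314]
r4 m[X8→φ3] = [27, 120]
r4 m[X8→φ4] = [498, 752]
r4 m[X8→φ5] = [1494, 1410]
r5 m[φ0→X11] = [1071, 985]
r5 m[φ0→X10] = [3609, 12153]
r5 m[φ1→X14] = [7418, 15112]
r5 m[φ1→X10] = [7, 13]
r5 m[φ2→X5] = [11552, 10978]
r5 m[φ2→X10] = [7, 8]
r5 m[φ3→X11] = [363, 1068]
r5 m[φ3→X8] = [13579, 8951]
r5 m[φ4→X9] = [8008, 7754]
r5 m[φ4→X8] = [9, 15]
r5 m[φ5→X15] = [12858, 2904]
r5 m[φ5→X8] = [3, 8]
r5 m[X11→φ0] = [363, 1068]
r5 m[X11→φ3] = [1071, 985]
r5 m[X5→φ2] = [1, 1]
r5 m[X14→φ1] = [1, 1]
r5 m[X15→φ5] = [1, 1]
r5 m[X9→φ4] = [1, 1]
r5 m[X10→φ0] = [49, 104]
r5 m[X10→φ1] = [574, 1424]
r5 m[X10→φ2] = [574, 2314]
r5 m[X8→φ3] = [27, 120]
r5 m[X8→φ4] = [498, 752]
r5 m[X8→φ5] = [1494, 1410]
r6 m[φ0→X11] = [1071, 985]
r6 m[φ0→X10] = [3609, 12153]
r6 m[φ1→X14] = [7418, 15112]
r6 m[φ1→X10] = [7, 13]
r6 m[φ2→X5] = [11552, 10978]
r6 m[φ2→X10] = [7, 8]
r6 m[φ3→X11] = [363, 1068]
r6 m[φ3→X8] = [13579, 8951]
r6 m[φ4→X9] = [8008, 7754]
r6 m[φ4→X8] = [9, 15]
r6 m[φ5→X15] = [12858, 2904]
r6 m[φ5→X8] = [3, 8]
r6 m[X11→φ0] = [363, 1068]
r6 m[X11→φ3] = [1071, 985]
r6 m[X5→φ2] = [1, 1]
r6 m[X14→φ1] = [1, 1]
r6 m[X15→φ5] = [1, 1]
r6 m[X9→φ4] = [1, 1]
r6 m[X10→φ0] = [49, 104]
r6 m[X10→φ1] = [25263, 97224]
r6 m[X10→φ2] = [25263, 157989]
r6 m[X8→φ3] = [27, 120]
r6 m[X8→φ4] = [40737, 71608]
r6 m[X8→φ5] = [122211, 134265]
r7 m[φ0→X11] = [1071, 985]
r7 m[φ0→X10] = [3609, 12153]
r7 m[φ1→X14] = [464685, 976068]
r7 m[φ1→X10] = [7, 13]
r7 m[φ2→X5] = [733008, 707745]
r7 m[φ2→X10] = [7, 8]
r7 m[φ3→X11] = [363, 1068]
r7 m[φ3→X8] = [13579, 8951]
r7 m[φ4→X9] = [735812, 704941]
r7 m[φ4→X8] = [9, 15]
r7 m[φ5→X15] = [1184277, 256476]
r7 m[φ5→X8] = [3, 8]
r7 m[X11→φ0] = [363, 1068]
r7 m[X11→φ3] = [1071, 985]
r7 m[X5→φ2] = [1, 1]
r7 m[X14→φ1] = [1, 1]
r7 m[X15→φ5] = [1, 1]
r7 m[X9→φ4] = [1, 1]
r7 m[X10→φ0] = [49, 104]
r7 m[X10→φ1] = [25263, 97224]
r7 m[X10→φ2] = [25263, 157989]
r7 m[X8→φ3] = [27, 120]
r7 m[X8→φ4] = [40737, 71608]
r7 m[X8→φ5] = [122211, 134265]
r8 m[φ0→X11] = [1071, 985]
r8 m[φ0→X10] = [3609, 12153]
r8 m[φ1→X14] = [464685, 976068]
r8 m[φ1→X10] = [7, 13]
r8 m[φ2→X5] = [733008, 707745]
r8 m[φ2→X10] = [7, 8]
r8 m[φ3→X11] = [363, 1068]
r8 m[φ3→X8] = [13579, 8951]
r8 m[φ4→X9] = [735812, 704941]
r8 m[φ4→X8] = [9, 15]
r8 m[φ5→X15] = [1184277, 256476]
r8 m[φ5→X8] = [3, 8]
r8 m[X11→φ0] = [363, 1068]
r8 m[X11→φ3] = [1071, 985]
r8 m[X5→φ2] = [1, 1]
r8 m[X14→φ1] = [1, 1]
r8 m[X15→φ5] = [1, 1]
r8 m[X9→φ4] = [1, 1]
r8 m[X10→φ0] = [49, 104]
r8 m[X10→φ1] = [25263, 97224]
r8 m[X10→φ2] = [25263, 157989]
r8 m[X8→φ3] = [27, 120]
r8 m[X8→φ4] = [40737, 71608]
r8 m[X8→φ5] = [122211, 134265]
fixed point reached at round 8
b[X15] = ⊗ incoming = [1184277, 256476]

b[X15] = [1184277, 256476]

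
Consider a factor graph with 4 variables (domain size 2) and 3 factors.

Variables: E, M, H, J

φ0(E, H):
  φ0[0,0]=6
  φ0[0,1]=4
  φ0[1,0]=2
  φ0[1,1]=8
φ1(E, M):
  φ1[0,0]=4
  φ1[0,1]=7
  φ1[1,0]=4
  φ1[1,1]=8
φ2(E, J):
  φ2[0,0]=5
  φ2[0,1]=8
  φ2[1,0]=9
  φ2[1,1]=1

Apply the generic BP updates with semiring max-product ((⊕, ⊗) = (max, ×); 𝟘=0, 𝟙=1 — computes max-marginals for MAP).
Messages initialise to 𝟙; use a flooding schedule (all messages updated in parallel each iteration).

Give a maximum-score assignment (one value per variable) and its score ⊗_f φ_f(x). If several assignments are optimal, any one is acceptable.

assignment: (E=1, M=1, H=1, J=0); score = 576

init: all messages = 𝟙 over 2 values
r1 m[φ0→E] = [6, 8]
r1 m[φ0→H] = [6, 8]
r1 m[φ1→E] = [7, 8]
r1 m[φ1→M] = [4, 8]
r1 m[φ2→E] = [8, 9]
r1 m[φ2→J] = [9, 8]
r1 m[E→φ0] = [1, 1]
r1 m[E→φ1] = [1, 1]
r1 m[E→φ2] = [1, 1]
r1 m[M→φ1] = [1, 1]
r1 m[H→φ0] = [1, 1]
r1 m[J→φ2] = [1, 1]
r2 m[φ0→E] = [6, 8]
r2 m[φ0→H] = [6, 8]
r2 m[φ1→E] = [7, 8]
r2 m[φ1→M] = [4, 8]
r2 m[φ2→E] = [8, 9]
r2 m[φ2→J] = [9, 8]
r2 m[E→φ0] = [56, 72]
r2 m[E→φ1] = [48, 72]
r2 m[E→φ2] = [42, 64]
r2 m[M→φ1] = [1, 1]
r2 m[H→φ0] = [1, 1]
r2 m[J→φ2] = [1, 1]
r3 m[φ0→E] = [6, 8]
r3 m[φ0→H] = [336, 576]
r3 m[φ1→E] = [7, 8]
r3 m[φ1→M] = [288, 576]
r3 m[φ2→E] = [8, 9]
r3 m[φ2→J] = [576, 336]
r3 m[E→φ0] = [56, 72]
r3 m[E→φ1] = [48, 72]
r3 m[E→φ2] = [42, 64]
r3 m[M→φ1] = [1, 1]
r3 m[H→φ0] = [1, 1]
r3 m[J→φ2] = [1, 1]
r4 m[φ0→E] = [6, 8]
r4 m[φ0→H] = [336, 576]
r4 m[φ1→E] = [7, 8]
r4 m[φ1→M] = [288, 576]
r4 m[φ2→E] = [8, 9]
r4 m[φ2→J] = [576, 336]
r4 m[E→φ0] = [56, 72]
r4 m[E→φ1] = [48, 72]
r4 m[E→φ2] = [42, 64]
r4 m[M→φ1] = [1, 1]
r4 m[H→φ0] = [1, 1]
r4 m[J→φ2] = [1, 1]
fixed point reached at round 4
traceback from E: (E=1, M=1, H=1, J=0), score=576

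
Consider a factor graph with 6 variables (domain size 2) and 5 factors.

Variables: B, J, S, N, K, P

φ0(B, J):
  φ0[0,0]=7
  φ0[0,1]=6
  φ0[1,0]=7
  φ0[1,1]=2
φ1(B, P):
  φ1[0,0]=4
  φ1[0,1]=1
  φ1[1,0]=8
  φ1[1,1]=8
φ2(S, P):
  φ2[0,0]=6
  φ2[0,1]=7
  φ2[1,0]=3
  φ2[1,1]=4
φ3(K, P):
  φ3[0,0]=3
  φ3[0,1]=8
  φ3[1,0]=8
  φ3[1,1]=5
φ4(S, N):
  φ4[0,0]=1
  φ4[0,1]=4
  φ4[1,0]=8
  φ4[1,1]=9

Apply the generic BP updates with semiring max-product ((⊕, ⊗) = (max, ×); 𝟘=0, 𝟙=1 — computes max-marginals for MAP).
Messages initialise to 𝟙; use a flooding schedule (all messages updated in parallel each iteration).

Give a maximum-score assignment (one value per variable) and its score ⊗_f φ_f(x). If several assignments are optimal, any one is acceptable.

init: all messages = 𝟙 over 2 values
r1 m[φ0→B] = [7, 7]
r1 m[φ0→J] = [7, 6]
r1 m[φ1→B] = [4, 8]
r1 m[φ1→P] = [8, 8]
r1 m[φ2→S] = [7, 4]
r1 m[φ2→P] = [6, 7]
r1 m[φ3→K] = [8, 8]
r1 m[φ3→P] = [8, 8]
r1 m[φ4→S] = [4, 9]
r1 m[φ4→N] = [8, 9]
r1 m[B→φ0] = [1, 1]
r1 m[B→φ1] = [1, 1]
r1 m[J→φ0] = [1, 1]
r1 m[S→φ2] = [1, 1]
r1 m[S→φ4] = [1, 1]
r1 m[N→φ4] = [1, 1]
r1 m[K→φ3] = [1, 1]
r1 m[P→φ1] = [1, 1]
r1 m[P→φ2] = [1, 1]
r1 m[P→φ3] = [1, 1]
r2 m[φ0→B] = [7, 7]
r2 m[φ0→J] = [7, 6]
r2 m[φ1→B] = [4, 8]
r2 m[φ1→P] = [8, 8]
r2 m[φ2→S] = [7, 4]
r2 m[φ2→P] = [6, 7]
r2 m[φ3→K] = [8, 8]
r2 m[φ3→P] = [8, 8]
r2 m[φ4→S] = [4, 9]
r2 m[φ4→N] = [8, 9]
r2 m[B→φ0] = [4, 8]
r2 m[B→φ1] = [7, 7]
r2 m[J→φ0] = [1, 1]
r2 m[S→φ2] = [4, 9]
r2 m[S→φ4] = [7, 4]
r2 m[N→φ4] = [1, 1]
r2 m[K→φ3] = [1, 1]
r2 m[P→φ1] = [48, 56]
r2 m[P→φ2] = [64, 64]
r2 m[P→φ3] = [48, 56]
r3 m[φ0→B] = [7, 7]
r3 m[φ0→J] = [56, 24]
r3 m[φ1→B] = [192, 448]
r3 m[φ1→P] = [56, 56]
r3 m[φ2→S] = [448, 256]
r3 m[φ2→P] = [27, 36]
r3 m[φ3→K] = [448, 384]
r3 m[φ3→P] = [8, 8]
r3 m[φ4→S] = [4, 9]
r3 m[φ4→N] = [32, 36]
r3 m[B→φ0] = [4, 8]
r3 m[B→φ1] = [7, 7]
r3 m[J→φ0] = [1, 1]
r3 m[S→φ2] = [4, 9]
r3 m[S→φ4] = [7, 4]
r3 m[N→φ4] = [1, 1]
r3 m[K→φ3] = [1, 1]
r3 m[P→φ1] = [48, 56]
r3 m[P→φ2] = [64, 64]
r3 m[P→φ3] = [48, 56]
r4 m[φ0→B] = [7, 7]
r4 m[φ0→J] = [56, 24]
r4 m[φ1→B] = [192, 448]
r4 m[φ1→P] = [56, 56]
r4 m[φ2→S] = [448, 256]
r4 m[φ2→P] = [27, 36]
r4 m[φ3→K] = [448, 384]
r4 m[φ3→P] = [8, 8]
r4 m[φ4→S] = [4, 9]
r4 m[φ4→N] = [32, 36]
r4 m[B→φ0] = [192, 448]
r4 m[B→φ1] = [7, 7]
r4 m[J→φ0] = [1, 1]
r4 m[S→φ2] = [4, 9]
r4 m[S→φ4] = [448, 256]
r4 m[N→φ4] = [1, 1]
r4 m[K→φ3] = [1, 1]
r4 m[P→φ1] = [216, 288]
r4 m[P→φ2] = [448, 448]
r4 m[P→φ3] = [1512, 2016]
r5 m[φ0→B] = [7, 7]
r5 m[φ0→J] = [3136, 1152]
r5 m[φ1→B] = [864, 2304]
r5 m[φ1→P] = [56, 56]
r5 m[φ2→S] = [3136, 1792]
r5 m[φ2→P] = [27, 36]
r5 m[φ3→K] = [16128, 12096]
r5 m[φ3→P] = [8, 8]
r5 m[φ4→S] = [4, 9]
r5 m[φ4→N] = [2048, 2304]
r5 m[B→φ0] = [192, 448]
r5 m[B→φ1] = [7, 7]
r5 m[J→φ0] = [1, 1]
r5 m[S→φ2] = [4, 9]
r5 m[S→φ4] = [448, 256]
r5 m[N→φ4] = [1, 1]
r5 m[K→φ3] = [1, 1]
r5 m[P→φ1] = [216, 288]
r5 m[P→φ2] = [448, 448]
r5 m[P→φ3] = [1512, 2016]
r6 m[φ0→B] = [7, 7]
r6 m[φ0→J] = [3136, 1152]
r6 m[φ1→B] = [864, 2304]
r6 m[φ1→P] = [56, 56]
r6 m[φ2→S] = [3136, 1792]
r6 m[φ2→P] = [27, 36]
r6 m[φ3→K] = [16128, 12096]
r6 m[φ3→P] = [8, 8]
r6 m[φ4→S] = [4, 9]
r6 m[φ4→N] = [2048, 2304]
r6 m[B→φ0] = [864, 2304]
r6 m[B→φ1] = [7, 7]
r6 m[J→φ0] = [1, 1]
r6 m[S→φ2] = [4, 9]
r6 m[S→φ4] = [3136, 1792]
r6 m[N→φ4] = [1, 1]
r6 m[K→φ3] = [1, 1]
r6 m[P→φ1] = [216, 288]
r6 m[P→φ2] = [448, 448]
r6 m[P→φ3] = [1512, 2016]
r7 m[φ0→B] = [7, 7]
r7 m[φ0→J] = [16128, 5184]
r7 m[φ1→B] = [864, 2304]
r7 m[φ1→P] = [56, 56]
r7 m[φ2→S] = [3136, 1792]
r7 m[φ2→P] = [27, 36]
r7 m[φ3→K] = [16128, 12096]
r7 m[φ3→P] = [8, 8]
r7 m[φ4→S] = [4, 9]
r7 m[φ4→N] = [14336, 16128]
r7 m[B→φ0] = [864, 2304]
r7 m[B→φ1] = [7, 7]
r7 m[J→φ0] = [1, 1]
r7 m[S→φ2] = [4, 9]
r7 m[S→φ4] = [3136, 1792]
r7 m[N→φ4] = [1, 1]
r7 m[K→φ3] = [1, 1]
r7 m[P→φ1] = [216, 288]
r7 m[P→φ2] = [448, 448]
r7 m[P→φ3] = [1512, 2016]
r8 m[φ0→B] = [7, 7]
r8 m[φ0→J] = [16128, 5184]
r8 m[φ1→B] = [864, 2304]
r8 m[φ1→P] = [56, 56]
r8 m[φ2→S] = [3136, 1792]
r8 m[φ2→P] = [27, 36]
r8 m[φ3→K] = [16128, 12096]
r8 m[φ3→P] = [8, 8]
r8 m[φ4→S] = [4, 9]
r8 m[φ4→N] = [14336, 16128]
r8 m[B→φ0] = [864, 2304]
r8 m[B→φ1] = [7, 7]
r8 m[J→φ0] = [1, 1]
r8 m[S→φ2] = [4, 9]
r8 m[S→φ4] = [3136, 1792]
r8 m[N→φ4] = [1, 1]
r8 m[K→φ3] = [1, 1]
r8 m[P→φ1] = [216, 288]
r8 m[P→φ2] = [448, 448]
r8 m[P→φ3] = [1512, 2016]
fixed point reached at round 8
traceback from B: (B=1, J=0, S=1, N=1, K=0, P=1), score=16128

assignment: (B=1, J=0, S=1, N=1, K=0, P=1); score = 16128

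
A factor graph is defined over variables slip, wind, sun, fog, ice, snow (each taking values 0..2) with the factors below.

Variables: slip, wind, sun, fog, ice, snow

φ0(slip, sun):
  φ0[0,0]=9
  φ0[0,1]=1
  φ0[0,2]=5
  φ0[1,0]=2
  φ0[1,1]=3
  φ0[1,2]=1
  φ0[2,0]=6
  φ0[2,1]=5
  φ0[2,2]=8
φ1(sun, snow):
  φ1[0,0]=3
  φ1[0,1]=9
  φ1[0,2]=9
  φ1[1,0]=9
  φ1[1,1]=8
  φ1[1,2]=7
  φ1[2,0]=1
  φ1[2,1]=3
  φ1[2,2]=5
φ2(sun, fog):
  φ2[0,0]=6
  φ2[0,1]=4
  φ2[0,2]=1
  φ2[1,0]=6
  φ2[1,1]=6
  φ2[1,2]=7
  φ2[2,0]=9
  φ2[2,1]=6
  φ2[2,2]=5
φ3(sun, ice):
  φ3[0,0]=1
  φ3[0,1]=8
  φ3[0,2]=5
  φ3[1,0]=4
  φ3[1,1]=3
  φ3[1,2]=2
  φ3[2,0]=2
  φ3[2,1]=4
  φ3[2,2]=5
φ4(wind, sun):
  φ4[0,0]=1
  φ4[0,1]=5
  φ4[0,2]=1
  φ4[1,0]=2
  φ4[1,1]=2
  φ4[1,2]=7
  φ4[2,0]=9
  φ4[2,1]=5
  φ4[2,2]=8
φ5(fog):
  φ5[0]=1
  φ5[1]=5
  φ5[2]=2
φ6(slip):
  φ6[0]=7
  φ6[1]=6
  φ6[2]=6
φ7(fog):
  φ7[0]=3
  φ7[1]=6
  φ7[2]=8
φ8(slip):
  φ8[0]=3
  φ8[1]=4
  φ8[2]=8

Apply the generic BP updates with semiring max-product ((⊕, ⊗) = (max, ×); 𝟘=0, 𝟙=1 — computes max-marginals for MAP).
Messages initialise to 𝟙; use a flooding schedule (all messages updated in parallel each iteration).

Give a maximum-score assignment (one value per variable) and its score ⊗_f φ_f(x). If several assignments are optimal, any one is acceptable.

assignment: (slip=2, wind=2, sun=0, fog=1, ice=1, snow=1); score = 22394880

init: all messages = 𝟙 over 3 values
r1 m[φ0→slip] = [9, 3, 8]
r1 m[φ0→sun] = [9, 5, 8]
r1 m[φ1→sun] = [9, 9, 5]
r1 m[φ1→snow] = [9, 9, 9]
r1 m[φ2→sun] = [6, 7, 9]
r1 m[φ2→fog] = [9, 6, 7]
r1 m[φ3→sun] = [8, 4, 5]
r1 m[φ3→ice] = [4, 8, 5]
r1 m[φ4→wind] = [5, 7, 9]
r1 m[φ4→sun] = [9, 5, 8]
r1 m[φ5→fog] = [1, 5, 2]
r1 m[φ6→slip] = [7, 6, 6]
r1 m[φ7→fog] = [3, 6, 8]
r1 m[φ8→slip] = [3, 4, 8]
r1 m[slip→φ0] = [1, 1, 1]
r1 m[slip→φ6] = [1, 1, 1]
r1 m[slip→φ8] = [1, 1, 1]
r1 m[wind→φ4] = [1, 1, 1]
r1 m[sun→φ0] = [1, 1, 1]
r1 m[sun→φ1] = [1, 1, 1]
r1 m[sun→φ2] = [1, 1, 1]
r1 m[sun→φ3] = [1, 1, 1]
r1 m[sun→φ4] = [1, 1, 1]
r1 m[fog→φ2] = [1, 1, 1]
r1 m[fog→φ5] = [1, 1, 1]
r1 m[fog→φ7] = [1, 1, 1]
r1 m[ice→φ3] = [1, 1, 1]
r1 m[snow→φ1] = [1, 1, 1]
r2 m[φ0→slip] = [9, 3, 8]
r2 m[φ0→sun] = [9, 5, 8]
r2 m[φ1→sun] = [9, 9, 5]
r2 m[φ1→snow] = [9, 9, 9]
r2 m[φ2→sun] = [6, 7, 9]
r2 m[φ2→fog] = [9, 6, 7]
r2 m[φ3→sun] = [8, 4, 5]
r2 m[φ3→ice] = [4, 8, 5]
r2 m[φ4→wind] = [5, 7, 9]
r2 m[φ4→sun] = [9, 5, 8]
r2 m[φ5→fog] = [1, 5, 2]
r2 m[φ6→slip] = [7, 6, 6]
r2 m[φ7→fog] = [3, 6, 8]
r2 m[φ8→slip] = [3, 4, 8]
r2 m[slip→φ0] = [21, 24, 48]
r2 m[slip→φ6] = [27, 12, 64]
r2 m[slip→φ8] = [63, 18, 48]
r2 m[wind→φ4] = [1, 1, 1]
r2 m[sun→φ0] = [3888, 1260, 1800]
r2 m[sun→φ1] = [3888, 700, 2880]
r2 m[sun→φ2] = [5832, 900, 1600]
r2 m[sun→φ3] = [4374, 1575, 2880]
r2 m[sun→φ4] = [3888, 1260, 1800]
r2 m[fog→φ2] = [3, 30, 16]
r2 m[fog→φ5] = [27, 36, 56]
r2 m[fog→φ7] = [9, 30, 14]
r2 m[ice→φ3] = [1, 1, 1]
r2 m[snow→φ1] = [1, 1, 1]
r3 m[φ0→slip] = [34992, 7776, 23328]
r3 m[φ0→sun] = [288, 240, 384]
r3 m[φ1→sun] = [9, 9, 5]
r3 m[φ1→snow] = [11664, 34992, 34992]
r3 m[φ2→sun] = [120, 180, 180]
r3 m[φ2→fog] = [34992, 23328, 8000]
r3 m[φ3→sun] = [8, 4, 5]
r3 m[φ3→ice] = [6300, 34992, 21870]
r3 m[φ4→wind] = [6300, 12600, 34992]
r3 m[φ4→sun] = [9, 5, 8]
r3 m[φ5→fog] = [1, 5, 2]
r3 m[φ6→slip] = [7, 6, 6]
r3 m[φ7→fog] = [3, 6, 8]
r3 m[φ8→slip] = [3, 4, 8]
r3 m[slip→φ0] = [21, 24, 48]
r3 m[slip→φ6] = [27, 12, 64]
r3 m[slip→φ8] = [63, 18, 48]
r3 m[wind→φ4] = [1, 1, 1]
r3 m[sun→φ0] = [3888, 1260, 1800]
r3 m[sun→φ1] = [3888, 700, 2880]
r3 m[sun→φ2] = [5832, 900, 1600]
r3 m[sun→φ3] = [4374, 1575, 2880]
r3 m[sun→φ4] = [3888, 1260, 1800]
r3 m[fog→φ2] = [3, 30, 16]
r3 m[fog→φ5] = [27, 36, 56]
r3 m[fog→φ7] = [9, 30, 14]
r3 m[ice→φ3] = [1, 1, 1]
r3 m[snow→φ1] = [1, 1, 1]
r4 m[φ0→slip] = [34992, 7776, 23328]
r4 m[φ0→sun] = [288, 240, 384]
r4 m[φ1→sun] = [9, 9, 5]
r4 m[φ1→snow] = [11664, 34992, 34992]
r4 m[φ2→sun] = [120, 180, 180]
r4 m[φ2→fog] = [34992, 23328, 8000]
r4 m[φ3→sun] = [8, 4, 5]
r4 m[φ3→ice] = [6300, 34992, 21870]
r4 m[φ4→wind] = [6300, 12600, 34992]
r4 m[φ4→sun] = [9, 5, 8]
r4 m[φ5→fog] = [1, 5, 2]
r4 m[φ6→slip] = [7, 6, 6]
r4 m[φ7→fog] = [3, 6, 8]
r4 m[φ8→slip] = [3, 4, 8]
r4 m[slip→φ0] = [21, 24, 48]
r4 m[slip→φ6] = [104976, 31104, 186624]
r4 m[slip→φ8] = [244944, 46656, 139968]
r4 m[wind→φ4] = [1, 1, 1]
r4 m[sun→φ0] = [77760, 32400, 36000]
r4 m[sun→φ1] = [2488320, 864000, 2764800]
r4 m[sun→φ2] = [186624, 43200, 76800]
r4 m[sun→φ3] = [2799360, 1944000, 2764800]
r4 m[sun→φ4] = [2488320, 1555200, 1728000]
r4 m[fog→φ2] = [3, 30, 16]
r4 m[fog→φ5] = [104976, 139968, 64000]
r4 m[fog→φ7] = [34992, 116640, 16000]
r4 m[ice→φ3] = [1, 1, 1]
r4 m[snow→φ1] = [1, 1, 1]
r5 m[φ0→slip] = [699840, 155520, 466560]
r5 m[φ0→sun] = [288, 240, 384]
r5 m[φ1→sun] = [9, 9, 5]
r5 m[φ1→snow] = [7776000, 22394880, 22394880]
r5 m[φ2→sun] = [120, 180, 180]
r5 m[φ2→fog] = [1119744, 746496, 384000]
r5 m[φ3→sun] = [8, 4, 5]
r5 m[φ3→ice] = [7776000, 22394880, 13996800]
r5 m[φ4→wind] = [7776000, 12096000, 22394880]
r5 m[φ4→sun] = [9, 5, 8]
r5 m[φ5→fog] = [1, 5, 2]
r5 m[φ6→slip] = [7, 6, 6]
r5 m[φ7→fog] = [3, 6, 8]
r5 m[φ8→slip] = [3, 4, 8]
r5 m[slip→φ0] = [21, 24, 48]
r5 m[slip→φ6] = [104976, 31104, 186624]
r5 m[slip→φ8] = [244944, 46656, 139968]
r5 m[wind→φ4] = [1, 1, 1]
r5 m[sun→φ0] = [77760, 32400, 36000]
r5 m[sun→φ1] = [2488320, 864000, 2764800]
r5 m[sun→φ2] = [186624, 43200, 76800]
r5 m[sun→φ3] = [2799360, 1944000, 2764800]
r5 m[sun→φ4] = [2488320, 1555200, 1728000]
r5 m[fog→φ2] = [3, 30, 16]
r5 m[fog→φ5] = [104976, 139968, 64000]
r5 m[fog→φ7] = [34992, 116640, 16000]
r5 m[ice→φ3] = [1, 1, 1]
r5 m[snow→φ1] = [1, 1, 1]
r6 m[φ0→slip] = [699840, 155520, 466560]
r6 m[φ0→sun] = [288, 240, 384]
r6 m[φ1→sun] = [9, 9, 5]
r6 m[φ1→snow] = [7776000, 22394880, 22394880]
r6 m[φ2→sun] = [120, 180, 180]
r6 m[φ2→fog] = [1119744, 746496, 384000]
r6 m[φ3→sun] = [8, 4, 5]
r6 m[φ3→ice] = [7776000, 22394880, 13996800]
r6 m[φ4→wind] = [7776000, 12096000, 22394880]
r6 m[φ4→sun] = [9, 5, 8]
r6 m[φ5→fog] = [1, 5, 2]
r6 m[φ6→slip] = [7, 6, 6]
r6 m[φ7→fog] = [3, 6, 8]
r6 m[φ8→slip] = [3, 4, 8]
r6 m[slip→φ0] = [21, 24, 48]
r6 m[slip→φ6] = [2099520, 622080, 3732480]
r6 m[slip→φ8] = [4898880, 933120, 2799360]
r6 m[wind→φ4] = [1, 1, 1]
r6 m[sun→φ0] = [77760, 32400, 36000]
r6 m[sun→φ1] = [2488320, 864000, 2764800]
r6 m[sun→φ2] = [186624, 43200, 76800]
r6 m[sun→φ3] = [2799360, 1944000, 2764800]
r6 m[sun→φ4] = [2488320, 1555200, 1728000]
r6 m[fog→φ2] = [3, 30, 16]
r6 m[fog→φ5] = [3359232, 4478976, 3072000]
r6 m[fog→φ7] = [1119744, 3732480, 768000]
r6 m[ice→φ3] = [1, 1, 1]
r6 m[snow→φ1] = [1, 1, 1]
r7 m[φ0→slip] = [699840, 155520, 466560]
r7 m[φ0→sun] = [288, 240, 384]
r7 m[φ1→sun] = [9, 9, 5]
r7 m[φ1→snow] = [7776000, 22394880, 22394880]
r7 m[φ2→sun] = [120, 180, 180]
r7 m[φ2→fog] = [1119744, 746496, 384000]
r7 m[φ3→sun] = [8, 4, 5]
r7 m[φ3→ice] = [7776000, 22394880, 13996800]
r7 m[φ4→wind] = [7776000, 12096000, 22394880]
r7 m[φ4→sun] = [9, 5, 8]
r7 m[φ5→fog] = [1, 5, 2]
r7 m[φ6→slip] = [7, 6, 6]
r7 m[φ7→fog] = [3, 6, 8]
r7 m[φ8→slip] = [3, 4, 8]
r7 m[slip→φ0] = [21, 24, 48]
r7 m[slip→φ6] = [2099520, 622080, 3732480]
r7 m[slip→φ8] = [4898880, 933120, 2799360]
r7 m[wind→φ4] = [1, 1, 1]
r7 m[sun→φ0] = [77760, 32400, 36000]
r7 m[sun→φ1] = [2488320, 864000, 2764800]
r7 m[sun→φ2] = [186624, 43200, 76800]
r7 m[sun→φ3] = [2799360, 1944000, 2764800]
r7 m[sun→φ4] = [2488320, 1555200, 1728000]
r7 m[fog→φ2] = [3, 30, 16]
r7 m[fog→φ5] = [3359232, 4478976, 3072000]
r7 m[fog→φ7] = [1119744, 3732480, 768000]
r7 m[ice→φ3] = [1, 1, 1]
r7 m[snow→φ1] = [1, 1, 1]
fixed point reached at round 7
traceback from slip: (slip=2, wind=2, sun=0, fog=1, ice=1, snow=1), score=22394880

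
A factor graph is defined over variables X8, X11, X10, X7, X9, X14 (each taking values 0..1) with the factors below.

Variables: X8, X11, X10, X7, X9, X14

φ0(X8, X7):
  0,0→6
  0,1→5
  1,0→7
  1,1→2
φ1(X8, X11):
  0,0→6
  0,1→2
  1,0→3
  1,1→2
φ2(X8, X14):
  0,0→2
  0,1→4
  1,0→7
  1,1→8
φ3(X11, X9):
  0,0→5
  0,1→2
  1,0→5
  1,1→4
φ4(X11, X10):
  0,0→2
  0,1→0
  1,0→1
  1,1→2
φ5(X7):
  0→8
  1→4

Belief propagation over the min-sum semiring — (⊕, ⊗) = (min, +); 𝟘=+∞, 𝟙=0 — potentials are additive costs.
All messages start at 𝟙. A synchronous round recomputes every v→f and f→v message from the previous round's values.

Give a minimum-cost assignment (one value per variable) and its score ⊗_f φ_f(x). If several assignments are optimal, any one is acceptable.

init: all messages = 𝟙 over 2 values
r1 m[φ0→X8] = [5, 2]
r1 m[φ0→X7] = [6, 2]
r1 m[φ1→X8] = [2, 2]
r1 m[φ1→X11] = [3, 2]
r1 m[φ2→X8] = [2, 7]
r1 m[φ2→X14] = [2, 4]
r1 m[φ3→X11] = [2, 4]
r1 m[φ3→X9] = [5, 2]
r1 m[φ4→X11] = [0, 1]
r1 m[φ4→X10] = [1, 0]
r1 m[φ5→X7] = [8, 4]
r1 m[X8→φ0] = [0, 0]
r1 m[X8→φ1] = [0, 0]
r1 m[X8→φ2] = [0, 0]
r1 m[X11→φ1] = [0, 0]
r1 m[X11→φ3] = [0, 0]
r1 m[X11→φ4] = [0, 0]
r1 m[X10→φ4] = [0, 0]
r1 m[X7→φ0] = [0, 0]
r1 m[X7→φ5] = [0, 0]
r1 m[X9→φ3] = [0, 0]
r1 m[X14→φ2] = [0, 0]
r2 m[φ0→X8] = [5, 2]
r2 m[φ0→X7] = [6, 2]
r2 m[φ1→X8] = [2, 2]
r2 m[φ1→X11] = [3, 2]
r2 m[φ2→X8] = [2, 7]
r2 m[φ2→X14] = [2, 4]
r2 m[φ3→X11] = [2, 4]
r2 m[φ3→X9] = [5, 2]
r2 m[φ4→X11] = [0, 1]
r2 m[φ4→X10] = [1, 0]
r2 m[φ5→X7] = [8, 4]
r2 m[X8→φ0] = [4, 9]
r2 m[X8→φ1] = [7, 9]
r2 m[X8→φ2] = [7, 4]
r2 m[X11→φ1] = [2, 5]
r2 m[X11→φ3] = [3, 3]
r2 m[X11→φ4] = [5, 6]
r2 m[X10→φ4] = [0, 0]
r2 m[X7→φ0] = [8, 4]
r2 m[X7→φ5] = [6, 2]
r2 m[X9→φ3] = [0, 0]
r2 m[X14→φ2] = [0, 0]
r3 m[φ0→X8] = [9, 6]
r3 m[φ0→X7] = [10, 9]
r3 m[φ1→X8] = [7, 5]
r3 m[φ1→X11] = [12, 9]
r3 m[φ2→X8] = [2, 7]
r3 m[φ2→X14] = [9, 11]
r3 m[φ3→X11] = [2, 4]
r3 m[φ3→X9] = [8, 5]
r3 m[φ4→X11] = [0, 1]
r3 m[φ4→X10] = [7, 5]
r3 m[φ5→X7] = [8, 4]
r3 m[X8→φ0] = [4, 9]
r3 m[X8→φ1] = [7, 9]
r3 m[X8→φ2] = [7, 4]
r3 m[X11→φ1] = [2, 5]
r3 m[X11→φ3] = [3, 3]
r3 m[X11→φ4] = [5, 6]
r3 m[X10→φ4] = [0, 0]
r3 m[X7→φ0] = [8, 4]
r3 m[X7→φ5] = [6, 2]
r3 m[X9→φ3] = [0, 0]
r3 m[X14→φ2] = [0, 0]
r4 m[φ0→X8] = [9, 6]
r4 m[φ0→X7] = [10, 9]
r4 m[φ1→X8] = [7, 5]
r4 m[φ1→X11] = [12, 9]
r4 m[φ2→X8] = [2, 7]
r4 m[φ2→X14] = [9, 11]
r4 m[φ3→X11] = [2, 4]
r4 m[φ3→X9] = [8, 5]
r4 m[φ4→X11] = [0, 1]
r4 m[φ4→X10] = [7, 5]
r4 m[φ5→X7] = [8, 4]
r4 m[X8→φ0] = [9, 12]
r4 m[X8→φ1] = [11, 13]
r4 m[X8→φ2] = [16, 11]
r4 m[X11→φ1] = [2, 5]
r4 m[X11→φ3] = [12, 10]
r4 m[X11→φ4] = [14, 13]
r4 m[X10→φ4] = [0, 0]
r4 m[X7→φ0] = [8, 4]
r4 m[X7→φ5] = [10, 9]
r4 m[X9→φ3] = [0, 0]
r4 m[X14→φ2] = [0, 0]
r5 m[φ0→X8] = [9, 6]
r5 m[φ0→X7] = [15, 14]
r5 m[φ1→X8] = [7, 5]
r5 m[φ1→X11] = [16, 13]
r5 m[φ2→X8] = [2, 7]
r5 m[φ2→X14] = [18, 19]
r5 m[φ3→X11] = [2, 4]
r5 m[φ3→X9] = [15, 14]
r5 m[φ4→X11] = [0, 1]
r5 m[φ4→X10] = [14, 14]
r5 m[φ5→X7] = [8, 4]
r5 m[X8→φ0] = [9, 12]
r5 m[X8→φ1] = [11, 13]
r5 m[X8→φ2] = [16, 11]
r5 m[X11→φ1] = [2, 5]
r5 m[X11→φ3] = [12, 10]
r5 m[X11→φ4] = [14, 13]
r5 m[X10→φ4] = [0, 0]
r5 m[X7→φ0] = [8, 4]
r5 m[X7→φ5] = [10, 9]
r5 m[X9→φ3] = [0, 0]
r5 m[X14→φ2] = [0, 0]
r6 m[φ0→X8] = [9, 6]
r6 m[φ0→X7] = [15, 14]
r6 m[φ1→X8] = [7, 5]
r6 m[φ1→X11] = [16, 13]
r6 m[φ2→X8] = [2, 7]
r6 m[φ2→X14] = [18, 19]
r6 m[φ3→X11] = [2, 4]
r6 m[φ3→X9] = [15, 14]
r6 m[φ4→X11] = [0, 1]
r6 m[φ4→X10] = [14, 14]
r6 m[φ5→X7] = [8, 4]
r6 m[X8→φ0] = [9, 12]
r6 m[X8→φ1] = [11, 13]
r6 m[X8→φ2] = [16, 11]
r6 m[X11→φ1] = [2, 5]
r6 m[X11→φ3] = [16, 14]
r6 m[X11→φ4] = [18, 17]
r6 m[X10→φ4] = [0, 0]
r6 m[X7→φ0] = [8, 4]
r6 m[X7→φ5] = [15, 14]
r6 m[X9→φ3] = [0, 0]
r6 m[X14→φ2] = [0, 0]
r7 m[φ0→X8] = [9, 6]
r7 m[φ0→X7] = [15, 14]
r7 m[φ1→X8] = [7, 5]
r7 m[φ1→X11] = [16, 13]
r7 m[φ2→X8] = [2, 7]
r7 m[φ2→X14] = [18, 19]
r7 m[φ3→X11] = [2, 4]
r7 m[φ3→X9] = [19, 18]
r7 m[φ4→X11] = [0, 1]
r7 m[φ4→X10] = [18, 18]
r7 m[φ5→X7] = [8, 4]
r7 m[X8→φ0] = [9, 12]
r7 m[X8→φ1] = [11, 13]
r7 m[X8→φ2] = [16, 11]
r7 m[X11→φ1] = [2, 5]
r7 m[X11→φ3] = [16, 14]
r7 m[X11→φ4] = [18, 17]
r7 m[X10→φ4] = [0, 0]
r7 m[X7→φ0] = [8, 4]
r7 m[X7→φ5] = [15, 14]
r7 m[X9→φ3] = [0, 0]
r7 m[X14→φ2] = [0, 0]
r8 m[φ0→X8] = [9, 6]
r8 m[φ0→X7] = [15, 14]
r8 m[φ1→X8] = [7, 5]
r8 m[φ1→X11] = [16, 13]
r8 m[φ2→X8] = [2, 7]
r8 m[φ2→X14] = [18, 19]
r8 m[φ3→X11] = [2, 4]
r8 m[φ3→X9] = [19, 18]
r8 m[φ4→X11] = [0, 1]
r8 m[φ4→X10] = [18, 18]
r8 m[φ5→X7] = [8, 4]
r8 m[X8→φ0] = [9, 12]
r8 m[X8→φ1] = [11, 13]
r8 m[X8→φ2] = [16, 11]
r8 m[X11→φ1] = [2, 5]
r8 m[X11→φ3] = [16, 14]
r8 m[X11→φ4] = [18, 17]
r8 m[X10→φ4] = [0, 0]
r8 m[X7→φ0] = [8, 4]
r8 m[X7→φ5] = [15, 14]
r8 m[X9→φ3] = [0, 0]
r8 m[X14→φ2] = [0, 0]
fixed point reached at round 8
traceback from X8: (X8=0, X11=1, X10=0, X7=1, X9=1, X14=0), score=18

assignment: (X8=0, X11=1, X10=0, X7=1, X9=1, X14=0); score = 18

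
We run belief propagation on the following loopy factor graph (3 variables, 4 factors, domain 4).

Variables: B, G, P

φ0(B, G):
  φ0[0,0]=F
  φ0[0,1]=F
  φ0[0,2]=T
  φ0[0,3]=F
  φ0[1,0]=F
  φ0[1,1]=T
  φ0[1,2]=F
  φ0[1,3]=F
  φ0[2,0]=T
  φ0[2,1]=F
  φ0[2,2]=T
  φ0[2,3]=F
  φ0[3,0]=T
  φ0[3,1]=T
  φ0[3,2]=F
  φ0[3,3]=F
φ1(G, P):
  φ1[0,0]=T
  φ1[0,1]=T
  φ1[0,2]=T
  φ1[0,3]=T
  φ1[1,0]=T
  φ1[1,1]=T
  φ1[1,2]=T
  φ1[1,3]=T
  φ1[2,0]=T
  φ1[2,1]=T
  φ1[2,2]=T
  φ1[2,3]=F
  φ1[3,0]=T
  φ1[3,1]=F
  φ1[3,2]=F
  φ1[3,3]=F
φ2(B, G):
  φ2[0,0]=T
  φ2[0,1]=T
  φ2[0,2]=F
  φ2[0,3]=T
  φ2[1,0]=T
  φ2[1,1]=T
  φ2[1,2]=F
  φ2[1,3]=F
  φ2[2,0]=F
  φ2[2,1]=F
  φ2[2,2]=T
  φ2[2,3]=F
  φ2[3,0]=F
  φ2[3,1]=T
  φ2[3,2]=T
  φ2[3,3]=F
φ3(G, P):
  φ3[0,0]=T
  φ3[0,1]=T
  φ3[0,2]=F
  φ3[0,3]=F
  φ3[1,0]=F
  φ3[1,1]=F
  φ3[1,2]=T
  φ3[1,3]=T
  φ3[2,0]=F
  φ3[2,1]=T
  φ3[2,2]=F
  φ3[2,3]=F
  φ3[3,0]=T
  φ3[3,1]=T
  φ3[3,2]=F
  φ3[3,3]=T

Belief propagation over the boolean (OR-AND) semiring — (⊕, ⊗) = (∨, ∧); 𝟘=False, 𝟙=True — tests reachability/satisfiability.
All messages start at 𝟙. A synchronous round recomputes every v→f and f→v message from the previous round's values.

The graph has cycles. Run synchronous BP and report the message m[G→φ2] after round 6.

message @ round 6 = [T, T, T, F]

init: all messages = 𝟙 over 4 values
r1 m[φ0→B] = [T, T, T, T]
r1 m[φ0→G] = [T, T, T, F]
r1 m[φ1→G] = [T, T, T, T]
r1 m[φ1→P] = [T, T, T, T]
r1 m[φ2→B] = [T, T, T, T]
r1 m[φ2→G] = [T, T, T, T]
r1 m[φ3→G] = [T, T, T, T]
r1 m[φ3→P] = [T, T, T, T]
r1 m[B→φ0] = [T, T, T, T]
r1 m[B→φ2] = [T, T, T, T]
r1 m[G→φ0] = [T, T, T, T]
r1 m[G→φ1] = [T, T, T, T]
r1 m[G→φ2] = [T, T, T, T]
r1 m[G→φ3] = [T, T, T, T]
r1 m[P→φ1] = [T, T, T, T]
r1 m[P→φ3] = [T, T, T, T]
r2 m[φ0→B] = [T, T, T, T]
r2 m[φ0→G] = [T, T, T, F]
r2 m[φ1→G] = [T, T, T, T]
r2 m[φ1→P] = [T, T, T, T]
r2 m[φ2→B] = [T, T, T, T]
r2 m[φ2→G] = [T, T, T, T]
r2 m[φ3→G] = [T, T, T, T]
r2 m[φ3→P] = [T, T, T, T]
r2 m[B→φ0] = [T, T, T, T]
r2 m[B→φ2] = [T, T, T, T]
r2 m[G→φ0] = [T, T, T, T]
r2 m[G→φ1] = [T, T, T, F]
r2 m[G→φ2] = [T, T, T, F]
r2 m[G→φ3] = [T, T, T, F]
r2 m[P→φ1] = [T, T, T, T]
r2 m[P→φ3] = [T, T, T, T]
r3 m[φ0→B] = [T, T, T, T]
r3 m[φ0→G] = [T, T, T, F]
r3 m[φ1→G] = [T, T, T, T]
r3 m[φ1→P] = [T, T, T, T]
r3 m[φ2→B] = [T, T, T, T]
r3 m[φ2→G] = [T, T, T, T]
r3 m[φ3→G] = [T, T, T, T]
r3 m[φ3→P] = [T, T, T, T]
r3 m[B→φ0] = [T, T, T, T]
r3 m[B→φ2] = [T, T, T, T]
r3 m[G→φ0] = [T, T, T, T]
r3 m[G→φ1] = [T, T, T, F]
r3 m[G→φ2] = [T, T, T, F]
r3 m[G→φ3] = [T, T, T, F]
r3 m[P→φ1] = [T, T, T, T]
r3 m[P→φ3] = [T, T, T, T]
r4 m[φ0→B] = [T, T, T, T]
r4 m[φ0→G] = [T, T, T, F]
r4 m[φ1→G] = [T, T, T, T]
r4 m[φ1→P] = [T, T, T, T]
r4 m[φ2→B] = [T, T, T, T]
r4 m[φ2→G] = [T, T, T, T]
r4 m[φ3→G] = [T, T, T, T]
r4 m[φ3→P] = [T, T, T, T]
r4 m[B→φ0] = [T, T, T, T]
r4 m[B→φ2] = [T, T, T, T]
r4 m[G→φ0] = [T, T, T, T]
r4 m[G→φ1] = [T, T, T, F]
r4 m[G→φ2] = [T, T, T, F]
r4 m[G→φ3] = [T, T, T, F]
r4 m[P→φ1] = [T, T, T, T]
r4 m[P→φ3] = [T, T, T, T]
r5 m[φ0→B] = [T, T, T, T]
r5 m[φ0→G] = [T, T, T, F]
r5 m[φ1→G] = [T, T, T, T]
r5 m[φ1→P] = [T, T, T, T]
r5 m[φ2→B] = [T, T, T, T]
r5 m[φ2→G] = [T, T, T, T]
r5 m[φ3→G] = [T, T, T, T]
r5 m[φ3→P] = [T, T, T, T]
r5 m[B→φ0] = [T, T, T, T]
r5 m[B→φ2] = [T, T, T, T]
r5 m[G→φ0] = [T, T, T, T]
r5 m[G→φ1] = [T, T, T, F]
r5 m[G→φ2] = [T, T, T, F]
r5 m[G→φ3] = [T, T, T, F]
r5 m[P→φ1] = [T, T, T, T]
r5 m[P→φ3] = [T, T, T, T]
r6 m[φ0→B] = [T, T, T, T]
r6 m[φ0→G] = [T, T, T, F]
r6 m[φ1→G] = [T, T, T, T]
r6 m[φ1→P] = [T, T, T, T]
r6 m[φ2→B] = [T, T, T, T]
r6 m[φ2→G] = [T, T, T, T]
r6 m[φ3→G] = [T, T, T, T]
r6 m[φ3→P] = [T, T, T, T]
r6 m[B→φ0] = [T, T, T, T]
r6 m[B→φ2] = [T, T, T, T]
r6 m[G→φ0] = [T, T, T, T]
r6 m[G→φ1] = [T, T, T, F]
r6 m[G→φ2] = [T, T, T, F]
r6 m[G→φ3] = [T, T, T, F]
r6 m[P→φ1] = [T, T, T, T]
r6 m[P→φ3] = [T, T, T, T]
fixed point reached at round 3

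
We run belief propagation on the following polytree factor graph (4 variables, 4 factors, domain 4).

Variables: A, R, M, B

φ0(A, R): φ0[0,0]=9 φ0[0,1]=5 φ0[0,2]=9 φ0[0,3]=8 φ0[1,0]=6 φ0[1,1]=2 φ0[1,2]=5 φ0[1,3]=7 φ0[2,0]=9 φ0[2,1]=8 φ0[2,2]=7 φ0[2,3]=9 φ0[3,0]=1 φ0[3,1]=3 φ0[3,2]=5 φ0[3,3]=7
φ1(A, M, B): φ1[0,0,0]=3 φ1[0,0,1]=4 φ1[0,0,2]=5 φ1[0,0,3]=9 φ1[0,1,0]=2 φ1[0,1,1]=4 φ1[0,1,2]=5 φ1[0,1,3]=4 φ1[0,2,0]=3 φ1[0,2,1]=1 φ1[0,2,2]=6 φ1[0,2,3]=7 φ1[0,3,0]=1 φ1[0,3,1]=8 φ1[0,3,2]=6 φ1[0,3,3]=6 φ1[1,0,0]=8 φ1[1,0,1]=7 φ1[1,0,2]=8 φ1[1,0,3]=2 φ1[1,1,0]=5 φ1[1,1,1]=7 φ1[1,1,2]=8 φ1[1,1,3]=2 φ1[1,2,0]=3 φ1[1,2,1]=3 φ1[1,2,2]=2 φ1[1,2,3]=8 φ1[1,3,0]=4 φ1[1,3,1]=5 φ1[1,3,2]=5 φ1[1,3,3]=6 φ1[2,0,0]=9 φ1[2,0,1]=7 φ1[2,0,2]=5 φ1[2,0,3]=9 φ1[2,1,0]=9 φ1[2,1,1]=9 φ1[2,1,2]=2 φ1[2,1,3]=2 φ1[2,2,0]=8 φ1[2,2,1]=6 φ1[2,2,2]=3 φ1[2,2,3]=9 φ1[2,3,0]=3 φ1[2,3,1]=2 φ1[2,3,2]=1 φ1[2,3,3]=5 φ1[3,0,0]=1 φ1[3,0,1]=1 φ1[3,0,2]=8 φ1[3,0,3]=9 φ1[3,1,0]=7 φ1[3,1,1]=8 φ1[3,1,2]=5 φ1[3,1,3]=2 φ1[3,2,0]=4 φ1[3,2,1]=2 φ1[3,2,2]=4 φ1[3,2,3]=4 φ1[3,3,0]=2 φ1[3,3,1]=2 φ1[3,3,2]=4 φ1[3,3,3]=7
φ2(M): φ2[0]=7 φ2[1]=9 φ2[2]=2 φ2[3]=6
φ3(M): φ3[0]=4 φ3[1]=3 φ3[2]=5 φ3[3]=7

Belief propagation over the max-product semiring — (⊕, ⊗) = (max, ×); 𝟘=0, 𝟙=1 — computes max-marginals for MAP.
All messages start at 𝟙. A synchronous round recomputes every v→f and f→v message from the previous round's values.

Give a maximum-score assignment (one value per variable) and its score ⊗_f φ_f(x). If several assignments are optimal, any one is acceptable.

assignment: (A=0, R=0, M=3, B=1); score = 3024

init: all messages = 𝟙 over 4 values
r1 m[φ0→A] = [9, 7, 9, 7]
r1 m[φ0→R] = [9, 8, 9, 9]
r1 m[φ1→A] = [9, 8, 9, 9]
r1 m[φ1→M] = [9, 9, 9, 8]
r1 m[φ1→B] = [9, 9, 8, 9]
r1 m[φ2→M] = [7, 9, 2, 6]
r1 m[φ3→M] = [4, 3, 5, 7]
r1 m[A→φ0] = [1, 1, 1, 1]
r1 m[A→φ1] = [1, 1, 1, 1]
r1 m[R→φ0] = [1, 1, 1, 1]
r1 m[M→φ1] = [1, 1, 1, 1]
r1 m[M→φ2] = [1, 1, 1, 1]
r1 m[M→φ3] = [1, 1, 1, 1]
r1 m[B→φ1] = [1, 1, 1, 1]
r2 m[φ0→A] = [9, 7, 9, 7]
r2 m[φ0→R] = [9, 8, 9, 9]
r2 m[φ1→A] = [9, 8, 9, 9]
r2 m[φ1→M] = [9, 9, 9, 8]
r2 m[φ1→B] = [9, 9, 8, 9]
r2 m[φ2→M] = [7, 9, 2, 6]
r2 m[φ3→M] = [4, 3, 5, 7]
r2 m[A→φ0] = [9, 8, 9, 9]
r2 m[A→φ1] = [9, 7, 9, 7]
r2 m[R→φ0] = [1, 1, 1, 1]
r2 m[M→φ1] = [28, 27, 10, 42]
r2 m[M→φ2] = [36, 27, 45, 56]
r2 m[M→φ3] = [63, 81, 18, 48]
r2 m[B→φ1] = [1, 1, 1, 1]
r3 m[φ0→A] = [9, 7, 9, 7]
r3 m[φ0→R] = [81, 72, 81, 81]
r3 m[φ1→A] = [336, 252, 252, 294]
r3 m[φ1→M] = [81, 81, 81, 72]
r3 m[φ1→B] = [2268, 3024, 2268, 2268]
r3 m[φ2→M] = [7, 9, 2, 6]
r3 m[φ3→M] = [4, 3, 5, 7]
r3 m[A→φ0] = [9, 8, 9, 9]
r3 m[A→φ1] = [9, 7, 9, 7]
r3 m[R→φ0] = [1, 1, 1, 1]
r3 m[M→φ1] = [28, 27, 10, 42]
r3 m[M→φ2] = [36, 27, 45, 56]
r3 m[M→φ3] = [63, 81, 18, 48]
r3 m[B→φ1] = [1, 1, 1, 1]
r4 m[φ0→A] = [9, 7, 9, 7]
r4 m[φ0→R] = [81, 72, 81, 81]
r4 m[φ1→A] = [336, 252, 252, 294]
r4 m[φ1→M] = [81, 81, 81, 72]
r4 m[φ1→B] = [2268, 3024, 2268, 2268]
r4 m[φ2→M] = [7, 9, 2, 6]
r4 m[φ3→M] = [4, 3, 5, 7]
r4 m[A→φ0] = [336, 252, 252, 294]
r4 m[A→φ1] = [9, 7, 9, 7]
r4 m[R→φ0] = [1, 1, 1, 1]
r4 m[M→φ1] = [28, 27, 10, 42]
r4 m[M→φ2] = [324, 243, 405, 504]
r4 m[M→φ3] = [567, 729, 162, 432]
r4 m[B→φ1] = [1, 1, 1, 1]
r5 m[φ0→A] = [9, 7, 9, 7]
r5 m[φ0→R] = [3024, 2016, 3024, 2688]
r5 m[φ1→A] = [336, 252, 252, 294]
r5 m[φ1→M] = [81, 81, 81, 72]
r5 m[φ1→B] = [2268, 3024, 2268, 2268]
r5 m[φ2→M] = [7, 9, 2, 6]
r5 m[φ3→M] = [4, 3, 5, 7]
r5 m[A→φ0] = [336, 252, 252, 294]
r5 m[A→φ1] = [9, 7, 9, 7]
r5 m[R→φ0] = [1, 1, 1, 1]
r5 m[M→φ1] = [28, 27, 10, 42]
r5 m[M→φ2] = [324, 243, 405, 504]
r5 m[M→φ3] = [567, 729, 162, 432]
r5 m[B→φ1] = [1, 1, 1, 1]
r6 m[φ0→A] = [9, 7, 9, 7]
r6 m[φ0→R] = [3024, 2016, 3024, 2688]
r6 m[φ1→A] = [336, 252, 252, 294]
r6 m[φ1→M] = [81, 81, 81, 72]
r6 m[φ1→B] = [2268, 3024, 2268, 2268]
r6 m[φ2→M] = [7, 9, 2, 6]
r6 m[φ3→M] = [4, 3, 5, 7]
r6 m[A→φ0] = [336, 252, 252, 294]
r6 m[A→φ1] = [9, 7, 9, 7]
r6 m[R→φ0] = [1, 1, 1, 1]
r6 m[M→φ1] = [28, 27, 10, 42]
r6 m[M→φ2] = [324, 243, 405, 504]
r6 m[M→φ3] = [567, 729, 162, 432]
r6 m[B→φ1] = [1, 1, 1, 1]
fixed point reached at round 6
traceback from A: (A=0, R=0, M=3, B=1), score=3024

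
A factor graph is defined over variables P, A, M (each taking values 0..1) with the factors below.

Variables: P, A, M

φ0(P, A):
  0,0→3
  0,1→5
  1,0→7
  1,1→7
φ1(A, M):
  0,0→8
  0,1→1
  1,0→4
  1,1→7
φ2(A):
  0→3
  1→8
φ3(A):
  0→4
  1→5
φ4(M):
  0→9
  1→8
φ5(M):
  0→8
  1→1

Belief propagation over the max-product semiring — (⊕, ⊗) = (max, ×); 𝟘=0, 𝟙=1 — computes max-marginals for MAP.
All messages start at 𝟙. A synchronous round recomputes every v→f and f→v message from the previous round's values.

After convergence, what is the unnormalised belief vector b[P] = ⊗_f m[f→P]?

init: all messages = 𝟙 over 2 values
r1 m[φ0→P] = [5, 7]
r1 m[φ0→A] = [7, 7]
r1 m[φ1→A] = [8, 7]
r1 m[φ1→M] = [8, 7]
r1 m[φ2→A] = [3, 8]
r1 m[φ3→A] = [4, 5]
r1 m[φ4→M] = [9, 8]
r1 m[φ5→M] = [8, 1]
r1 m[P→φ0] = [1, 1]
r1 m[A→φ0] = [1, 1]
r1 m[A→φ1] = [1, 1]
r1 m[A→φ2] = [1, 1]
r1 m[A→φ3] = [1, 1]
r1 m[M→φ1] = [1, 1]
r1 m[M→φ4] = [1, 1]
r1 m[M→φ5] = [1, 1]
r2 m[φ0→P] = [5, 7]
r2 m[φ0→A] = [7, 7]
r2 m[φ1→A] = [8, 7]
r2 m[φ1→M] = [8, 7]
r2 m[φ2→A] = [3, 8]
r2 m[φ3→A] = [4, 5]
r2 m[φ4→M] = [9, 8]
r2 m[φ5→M] = [8, 1]
r2 m[P→φ0] = [1, 1]
r2 m[A→φ0] = [96, 280]
r2 m[A→φ1] = [84, 280]
r2 m[A→φ2] = [224, 245]
r2 m[A→φ3] = [168, 392]
r2 m[M→φ1] = [72, 8]
r2 m[M→φ4] = [64, 7]
r2 m[M→φ5] = [72, 56]
r3 m[φ0→P] = [1400, 1960]
r3 m[φ0→A] = [7, 7]
r3 m[φ1→A] = [576, 288]
r3 m[φ1→M] = [1120, 1960]
r3 m[φ2→A] = [3, 8]
r3 m[φ3→A] = [4, 5]
r3 m[φ4→M] = [9, 8]
r3 m[φ5→M] = [8, 1]
r3 m[P→φ0] = [1, 1]
r3 m[A→φ0] = [96, 280]
r3 m[A→φ1] = [84, 280]
r3 m[A→φ2] = [224, 245]
r3 m[A→φ3] = [168, 392]
r3 m[M→φ1] = [72, 8]
r3 m[M→φ4] = [64, 7]
r3 m[M→φ5] = [72, 56]
r4 m[φ0→P] = [1400, 1960]
r4 m[φ0→A] = [7, 7]
r4 m[φ1→A] = [576, 288]
r4 m[φ1→M] = [1120, 1960]
r4 m[φ2→A] = [3, 8]
r4 m[φ3→A] = [4, 5]
r4 m[φ4→M] = [9, 8]
r4 m[φ5→M] = [8, 1]
r4 m[P→φ0] = [1, 1]
r4 m[A→φ0] = [6912, 11520]
r4 m[A→φ1] = [84, 280]
r4 m[A→φ2] = [16128, 10080]
r4 m[A→φ3] = [12096, 16128]
r4 m[M→φ1] = [72, 8]
r4 m[M→φ4] = [8960, 1960]
r4 m[M→φ5] = [10080, 15680]
r5 m[φ0→P] = [57600, 80640]
r5 m[φ0→A] = [7, 7]
r5 m[φ1→A] = [576, 288]
r5 m[φ1→M] = [1120, 1960]
r5 m[φ2→A] = [3, 8]
r5 m[φ3→A] = [4, 5]
r5 m[φ4→M] = [9, 8]
r5 m[φ5→M] = [8, 1]
r5 m[P→φ0] = [1, 1]
r5 m[A→φ0] = [6912, 11520]
r5 m[A→φ1] = [84, 280]
r5 m[A→φ2] = [16128, 10080]
r5 m[A→φ3] = [12096, 16128]
r5 m[M→φ1] = [72, 8]
r5 m[M→φ4] = [8960, 1960]
r5 m[M→φ5] = [10080, 15680]
r6 m[φ0→P] = [57600, 80640]
r6 m[φ0→A] = [7, 7]
r6 m[φ1→A] = [576, 288]
r6 m[φ1→M] = [1120, 1960]
r6 m[φ2→A] = [3, 8]
r6 m[φ3→A] = [4, 5]
r6 m[φ4→M] = [9, 8]
r6 m[φ5→M] = [8, 1]
r6 m[P→φ0] = [1, 1]
r6 m[A→φ0] = [6912, 11520]
r6 m[A→φ1] = [84, 280]
r6 m[A→φ2] = [16128, 10080]
r6 m[A→φ3] = [12096, 16128]
r6 m[M→φ1] = [72, 8]
r6 m[M→φ4] = [8960, 1960]
r6 m[M→φ5] = [10080, 15680]
fixed point reached at round 6
b[P] = ⊗ incoming = [57600, 80640]

b[P] = [57600, 80640]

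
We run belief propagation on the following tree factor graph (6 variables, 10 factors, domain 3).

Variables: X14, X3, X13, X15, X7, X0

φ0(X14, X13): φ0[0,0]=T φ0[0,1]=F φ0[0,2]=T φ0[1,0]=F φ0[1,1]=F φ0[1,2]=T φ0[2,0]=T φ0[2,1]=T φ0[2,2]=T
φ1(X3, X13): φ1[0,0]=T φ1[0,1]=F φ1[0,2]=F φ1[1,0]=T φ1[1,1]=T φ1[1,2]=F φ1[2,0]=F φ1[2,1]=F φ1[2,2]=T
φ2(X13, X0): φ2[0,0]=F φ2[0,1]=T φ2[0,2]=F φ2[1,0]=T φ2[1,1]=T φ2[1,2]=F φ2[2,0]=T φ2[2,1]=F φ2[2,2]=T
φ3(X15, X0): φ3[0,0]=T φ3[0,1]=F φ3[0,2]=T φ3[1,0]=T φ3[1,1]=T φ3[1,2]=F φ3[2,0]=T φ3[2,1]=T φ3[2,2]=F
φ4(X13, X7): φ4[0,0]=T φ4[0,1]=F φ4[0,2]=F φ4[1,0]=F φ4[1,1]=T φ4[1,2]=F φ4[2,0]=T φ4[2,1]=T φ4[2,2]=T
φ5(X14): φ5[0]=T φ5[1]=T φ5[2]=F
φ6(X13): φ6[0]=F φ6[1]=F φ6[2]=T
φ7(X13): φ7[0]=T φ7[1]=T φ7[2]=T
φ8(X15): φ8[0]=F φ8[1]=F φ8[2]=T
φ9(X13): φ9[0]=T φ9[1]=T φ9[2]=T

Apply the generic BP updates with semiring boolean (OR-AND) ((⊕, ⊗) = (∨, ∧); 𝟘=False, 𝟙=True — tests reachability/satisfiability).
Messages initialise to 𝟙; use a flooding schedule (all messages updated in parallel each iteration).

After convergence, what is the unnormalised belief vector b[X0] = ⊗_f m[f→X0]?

b[X0] = [T, F, F]

init: all messages = 𝟙 over 3 values
r1 m[φ0→X14] = [T, T, T]
r1 m[φ0→X13] = [T, T, T]
r1 m[φ1→X3] = [T, T, T]
r1 m[φ1→X13] = [T, T, T]
r1 m[φ2→X13] = [T, T, T]
r1 m[φ2→X0] = [T, T, T]
r1 m[φ3→X15] = [T, T, T]
r1 m[φ3→X0] = [T, T, T]
r1 m[φ4→X13] = [T, T, T]
r1 m[φ4→X7] = [T, T, T]
r1 m[φ5→X14] = [T, T, F]
r1 m[φ6→X13] = [F, F, T]
r1 m[φ7→X13] = [T, T, T]
r1 m[φ8→X15] = [F, F, T]
r1 m[φ9→X13] = [T, T, T]
r1 m[X14→φ0] = [T, T, T]
r1 m[X14→φ5] = [T, T, T]
r1 m[X3→φ1] = [T, T, T]
r1 m[X13→φ0] = [T, T, T]
r1 m[X13→φ1] = [T, T, T]
r1 m[X13→φ2] = [T, T, T]
r1 m[X13→φ4] = [T, T, T]
r1 m[X13→φ6] = [T, T, T]
r1 m[X13→φ7] = [T, T, T]
r1 m[X13→φ9] = [T, T, T]
r1 m[X15→φ3] = [T, T, T]
r1 m[X15→φ8] = [T, T, T]
r1 m[X7→φ4] = [T, T, T]
r1 m[X0→φ2] = [T, T, T]
r1 m[X0→φ3] = [T, T, T]
r2 m[φ0→X14] = [T, T, T]
r2 m[φ0→X13] = [T, T, T]
r2 m[φ1→X3] = [T, T, T]
r2 m[φ1→X13] = [T, T, T]
r2 m[φ2→X13] = [T, T, T]
r2 m[φ2→X0] = [T, T, T]
r2 m[φ3→X15] = [T, T, T]
r2 m[φ3→X0] = [T, T, T]
r2 m[φ4→X13] = [T, T, T]
r2 m[φ4→X7] = [T, T, T]
r2 m[φ5→X14] = [T, T, F]
r2 m[φ6→X13] = [F, F, T]
r2 m[φ7→X13] = [T, T, T]
r2 m[φ8→X15] = [F, F, T]
r2 m[φ9→X13] = [T, T, T]
r2 m[X14→φ0] = [T, T, F]
r2 m[X14→φ5] = [T, T, T]
r2 m[X3→φ1] = [T, T, T]
r2 m[X13→φ0] = [F, F, T]
r2 m[X13→φ1] = [F, F, T]
r2 m[X13→φ2] = [F, F, T]
r2 m[X13→φ4] = [F, F, T]
r2 m[X13→φ6] = [T, T, T]
r2 m[X13→φ7] = [F, F, T]
r2 m[X13→φ9] = [F, F, T]
r2 m[X15→φ3] = [F, F, T]
r2 m[X15→φ8] = [T, T, T]
r2 m[X7→φ4] = [T, T, T]
r2 m[X0→φ2] = [T, T, T]
r2 m[X0→φ3] = [T, T, T]
r3 m[φ0→X14] = [T, T, T]
r3 m[φ0→X13] = [T, F, T]
r3 m[φ1→X3] = [F, F, T]
r3 m[φ1→X13] = [T, T, T]
r3 m[φ2→X13] = [T, T, T]
r3 m[φ2→X0] = [T, F, T]
r3 m[φ3→X15] = [T, T, T]
r3 m[φ3→X0] = [T, T, F]
r3 m[φ4→X13] = [T, T, T]
r3 m[φ4→X7] = [T, T, T]
r3 m[φ5→X14] = [T, T, F]
r3 m[φ6→X13] = [F, F, T]
r3 m[φ7→X13] = [T, T, T]
r3 m[φ8→X15] = [F, F, T]
r3 m[φ9→X13] = [T, T, T]
r3 m[X14→φ0] = [T, T, F]
r3 m[X14→φ5] = [T, T, T]
r3 m[X3→φ1] = [T, T, T]
r3 m[X13→φ0] = [F, F, T]
r3 m[X13→φ1] = [F, F, T]
r3 m[X13→φ2] = [F, F, T]
r3 m[X13→φ4] = [F, F, T]
r3 m[X13→φ6] = [T, T, T]
r3 m[X13→φ7] = [F, F, T]
r3 m[X13→φ9] = [F, F, T]
r3 m[X15→φ3] = [F, F, T]
r3 m[X15→φ8] = [T, T, T]
r3 m[X7→φ4] = [T, T, T]
r3 m[X0→φ2] = [T, T, T]
r3 m[X0→φ3] = [T, T, T]
r4 m[φ0→X14] = [T, T, T]
r4 m[φ0→X13] = [T, F, T]
r4 m[φ1→X3] = [F, F, T]
r4 m[φ1→X13] = [T, T, T]
r4 m[φ2→X13] = [T, T, T]
r4 m[φ2→X0] = [T, F, T]
r4 m[φ3→X15] = [T, T, T]
r4 m[φ3→X0] = [T, T, F]
r4 m[φ4→X13] = [T, T, T]
r4 m[φ4→X7] = [T, T, T]
r4 m[φ5→X14] = [T, T, F]
r4 m[φ6→X13] = [F, F, T]
r4 m[φ7→X13] = [T, T, T]
r4 m[φ8→X15] = [F, F, T]
r4 m[φ9→X13] = [T, T, T]
r4 m[X14→φ0] = [T, T, F]
r4 m[X14→φ5] = [T, T, T]
r4 m[X3→φ1] = [T, T, T]
r4 m[X13→φ0] = [F, F, T]
r4 m[X13→φ1] = [F, F, T]
r4 m[X13→φ2] = [F, F, T]
r4 m[X13→φ4] = [F, F, T]
r4 m[X13→φ6] = [T, F, T]
r4 m[X13→φ7] = [F, F, T]
r4 m[X13→φ9] = [F, F, T]
r4 m[X15→φ3] = [F, F, T]
r4 m[X15→φ8] = [T, T, T]
r4 m[X7→φ4] = [T, T, T]
r4 m[X0→φ2] = [T, T, F]
r4 m[X0→φ3] = [T, F, T]
r5 m[φ0→X14] = [T, T, T]
r5 m[φ0→X13] = [T, F, T]
r5 m[φ1→X3] = [F, F, T]
r5 m[φ1→X13] = [T, T, T]
r5 m[φ2→X13] = [T, T, T]
r5 m[φ2→X0] = [T, F, T]
r5 m[φ3→X15] = [T, T, T]
r5 m[φ3→X0] = [T, T, F]
r5 m[φ4→X13] = [T, T, T]
r5 m[φ4→X7] = [T, T, T]
r5 m[φ5→X14] = [T, T, F]
r5 m[φ6→X13] = [F, F, T]
r5 m[φ7→X13] = [T, T, T]
r5 m[φ8→X15] = [F, F, T]
r5 m[φ9→X13] = [T, T, T]
r5 m[X14→φ0] = [T, T, F]
r5 m[X14→φ5] = [T, T, T]
r5 m[X3→φ1] = [T, T, T]
r5 m[X13→φ0] = [F, F, T]
r5 m[X13→φ1] = [F, F, T]
r5 m[X13→φ2] = [F, F, T]
r5 m[X13→φ4] = [F, F, T]
r5 m[X13→φ6] = [T, F, T]
r5 m[X13→φ7] = [F, F, T]
r5 m[X13→φ9] = [F, F, T]
r5 m[X15→φ3] = [F, F, T]
r5 m[X15→φ8] = [T, T, T]
r5 m[X7→φ4] = [T, T, T]
r5 m[X0→φ2] = [T, T, F]
r5 m[X0→φ3] = [T, F, T]
fixed point reached at round 5
b[X0] = ⊗ incoming = [T, F, F]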